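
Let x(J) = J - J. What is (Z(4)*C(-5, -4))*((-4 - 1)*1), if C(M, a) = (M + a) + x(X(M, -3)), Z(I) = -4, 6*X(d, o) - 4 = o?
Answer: -180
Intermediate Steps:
X(d, o) = ⅔ + o/6
x(J) = 0
C(M, a) = M + a (C(M, a) = (M + a) + 0 = M + a)
(Z(4)*C(-5, -4))*((-4 - 1)*1) = (-4*(-5 - 4))*((-4 - 1)*1) = (-4*(-9))*(-5*1) = 36*(-5) = -180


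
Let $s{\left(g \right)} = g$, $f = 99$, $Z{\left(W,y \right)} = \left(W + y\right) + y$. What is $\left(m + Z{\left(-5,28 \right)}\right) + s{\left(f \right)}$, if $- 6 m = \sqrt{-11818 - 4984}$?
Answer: $150 - \frac{i \sqrt{16802}}{6} \approx 150.0 - 21.604 i$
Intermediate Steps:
$Z{\left(W,y \right)} = W + 2 y$
$m = - \frac{i \sqrt{16802}}{6}$ ($m = - \frac{\sqrt{-11818 - 4984}}{6} = - \frac{\sqrt{-16802}}{6} = - \frac{i \sqrt{16802}}{6} \approx - 21.604 i$)
$\left(m + Z{\left(-5,28 \right)}\right) + s{\left(f \right)} = \left(- \frac{i \sqrt{16802}}{6} + \left(-5 + 2 \cdot 28\right)\right) + 99 = \left(- \frac{i \sqrt{16802}}{6} + \left(-5 + 56\right)\right) + 99 = \left(- \frac{i \sqrt{16802}}{6} + 51\right) + 99 = \left(51 - \frac{i \sqrt{16802}}{6}\right) + 99 = 150 - \frac{i \sqrt{16802}}{6}$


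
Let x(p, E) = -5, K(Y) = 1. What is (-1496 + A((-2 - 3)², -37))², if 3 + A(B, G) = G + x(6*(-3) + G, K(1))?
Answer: 2374681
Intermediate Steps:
A(B, G) = -8 + G (A(B, G) = -3 + (G - 5) = -3 + (-5 + G) = -8 + G)
(-1496 + A((-2 - 3)², -37))² = (-1496 + (-8 - 37))² = (-1496 - 45)² = (-1541)² = 2374681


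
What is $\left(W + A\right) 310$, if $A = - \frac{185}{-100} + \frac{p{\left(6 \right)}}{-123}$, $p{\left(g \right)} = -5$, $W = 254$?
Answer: $\frac{19514221}{246} \approx 79326.0$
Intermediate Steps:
$A = \frac{4651}{2460}$ ($A = - \frac{185}{-100} - \frac{5}{-123} = \left(-185\right) \left(- \frac{1}{100}\right) - - \frac{5}{123} = \frac{37}{20} + \frac{5}{123} = \frac{4651}{2460} \approx 1.8906$)
$\left(W + A\right) 310 = \left(254 + \frac{4651}{2460}\right) 310 = \frac{629491}{2460} \cdot 310 = \frac{19514221}{246}$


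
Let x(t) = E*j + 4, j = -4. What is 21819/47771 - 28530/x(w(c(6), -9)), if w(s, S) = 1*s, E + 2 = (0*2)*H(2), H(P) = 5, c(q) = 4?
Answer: -227107467/95542 ≈ -2377.0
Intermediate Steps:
E = -2 (E = -2 + (0*2)*5 = -2 + 0*5 = -2 + 0 = -2)
w(s, S) = s
x(t) = 12 (x(t) = -2*(-4) + 4 = 8 + 4 = 12)
21819/47771 - 28530/x(w(c(6), -9)) = 21819/47771 - 28530/12 = 21819*(1/47771) - 28530*1/12 = 21819/47771 - 4755/2 = -227107467/95542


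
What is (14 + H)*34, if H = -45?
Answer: -1054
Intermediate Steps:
(14 + H)*34 = (14 - 45)*34 = -31*34 = -1054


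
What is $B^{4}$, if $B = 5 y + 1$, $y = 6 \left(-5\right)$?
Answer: $492884401$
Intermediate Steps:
$y = -30$
$B = -149$ ($B = 5 \left(-30\right) + 1 = -150 + 1 = -149$)
$B^{4} = \left(-149\right)^{4} = 492884401$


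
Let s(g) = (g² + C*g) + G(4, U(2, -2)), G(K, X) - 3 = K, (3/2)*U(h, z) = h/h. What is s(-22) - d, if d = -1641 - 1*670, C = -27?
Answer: 3396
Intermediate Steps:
U(h, z) = ⅔ (U(h, z) = 2*(h/h)/3 = (⅔)*1 = ⅔)
G(K, X) = 3 + K
s(g) = 7 + g² - 27*g (s(g) = (g² - 27*g) + (3 + 4) = (g² - 27*g) + 7 = 7 + g² - 27*g)
d = -2311 (d = -1641 - 670 = -2311)
s(-22) - d = (7 + (-22)² - 27*(-22)) - 1*(-2311) = (7 + 484 + 594) + 2311 = 1085 + 2311 = 3396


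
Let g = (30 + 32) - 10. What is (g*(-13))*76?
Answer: -51376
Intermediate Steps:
g = 52 (g = 62 - 10 = 52)
(g*(-13))*76 = (52*(-13))*76 = -676*76 = -51376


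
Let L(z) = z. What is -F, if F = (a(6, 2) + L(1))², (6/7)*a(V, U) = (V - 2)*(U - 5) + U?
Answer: -1024/9 ≈ -113.78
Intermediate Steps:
a(V, U) = 7*U/6 + 7*(-5 + U)*(-2 + V)/6 (a(V, U) = 7*((V - 2)*(U - 5) + U)/6 = 7*((-2 + V)*(-5 + U) + U)/6 = 7*((-5 + U)*(-2 + V) + U)/6 = 7*(U + (-5 + U)*(-2 + V))/6 = 7*U/6 + 7*(-5 + U)*(-2 + V)/6)
F = 1024/9 (F = ((35/3 - 35/6*6 - 7/6*2 + (7/6)*2*6) + 1)² = ((35/3 - 35 - 7/3 + 14) + 1)² = (-35/3 + 1)² = (-32/3)² = 1024/9 ≈ 113.78)
-F = -1*1024/9 = -1024/9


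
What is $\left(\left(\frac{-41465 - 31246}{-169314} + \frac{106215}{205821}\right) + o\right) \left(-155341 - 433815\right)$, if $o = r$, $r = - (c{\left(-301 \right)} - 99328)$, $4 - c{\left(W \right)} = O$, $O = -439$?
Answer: $- \frac{112791123875889978902}{1936020933} \approx -5.8259 \cdot 10^{10}$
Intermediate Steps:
$c{\left(W \right)} = 443$ ($c{\left(W \right)} = 4 - -439 = 4 + 439 = 443$)
$r = 98885$ ($r = - (443 - 99328) = \left(-1\right) \left(-98885\right) = 98885$)
$o = 98885$
$\left(\left(\frac{-41465 - 31246}{-169314} + \frac{106215}{205821}\right) + o\right) \left(-155341 - 433815\right) = \left(\left(\frac{-41465 - 31246}{-169314} + \frac{106215}{205821}\right) + 98885\right) \left(-155341 - 433815\right) = \left(\left(\left(-41465 - 31246\right) \left(- \frac{1}{169314}\right) + 106215 \cdot \frac{1}{205821}\right) + 98885\right) \left(-155341 - 433815\right) = \left(\left(\left(-72711\right) \left(- \frac{1}{169314}\right) + \frac{35405}{68607}\right) + 98885\right) \left(-155341 - 433815\right) = \left(\left(\frac{24237}{56438} + \frac{35405}{68607}\right) + 98885\right) \left(-589156\right) = \left(\frac{3661015249}{3872041866} + 98885\right) \left(-589156\right) = \frac{382890520934659}{3872041866} \left(-589156\right) = - \frac{112791123875889978902}{1936020933}$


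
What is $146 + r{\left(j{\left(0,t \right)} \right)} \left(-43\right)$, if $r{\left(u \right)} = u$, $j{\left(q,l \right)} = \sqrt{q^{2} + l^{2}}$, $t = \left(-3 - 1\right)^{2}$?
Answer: $-542$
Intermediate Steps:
$t = 16$ ($t = \left(-4\right)^{2} = 16$)
$j{\left(q,l \right)} = \sqrt{l^{2} + q^{2}}$
$146 + r{\left(j{\left(0,t \right)} \right)} \left(-43\right) = 146 + \sqrt{16^{2} + 0^{2}} \left(-43\right) = 146 + \sqrt{256 + 0} \left(-43\right) = 146 + \sqrt{256} \left(-43\right) = 146 + 16 \left(-43\right) = 146 - 688 = -542$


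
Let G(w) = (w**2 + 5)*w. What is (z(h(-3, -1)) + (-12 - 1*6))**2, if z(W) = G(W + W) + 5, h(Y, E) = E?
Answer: 961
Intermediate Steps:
G(w) = w*(5 + w**2) (G(w) = (5 + w**2)*w = w*(5 + w**2))
z(W) = 5 + 2*W*(5 + 4*W**2) (z(W) = (W + W)*(5 + (W + W)**2) + 5 = (2*W)*(5 + (2*W)**2) + 5 = (2*W)*(5 + 4*W**2) + 5 = 2*W*(5 + 4*W**2) + 5 = 5 + 2*W*(5 + 4*W**2))
(z(h(-3, -1)) + (-12 - 1*6))**2 = ((5 + 8*(-1)**3 + 10*(-1)) + (-12 - 1*6))**2 = ((5 + 8*(-1) - 10) + (-12 - 6))**2 = ((5 - 8 - 10) - 18)**2 = (-13 - 18)**2 = (-31)**2 = 961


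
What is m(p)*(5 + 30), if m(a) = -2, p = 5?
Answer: -70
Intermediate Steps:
m(p)*(5 + 30) = -2*(5 + 30) = -2*35 = -70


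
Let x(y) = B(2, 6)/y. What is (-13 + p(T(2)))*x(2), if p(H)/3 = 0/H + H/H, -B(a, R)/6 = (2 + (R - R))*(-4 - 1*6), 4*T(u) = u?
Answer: -600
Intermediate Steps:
T(u) = u/4
B(a, R) = 120 (B(a, R) = -6*(2 + (R - R))*(-4 - 1*6) = -6*(2 + 0)*(-4 - 6) = -12*(-10) = -6*(-20) = 120)
x(y) = 120/y
p(H) = 3 (p(H) = 3*(0/H + H/H) = 3*(0 + 1) = 3*1 = 3)
(-13 + p(T(2)))*x(2) = (-13 + 3)*(120/2) = -1200/2 = -10*60 = -600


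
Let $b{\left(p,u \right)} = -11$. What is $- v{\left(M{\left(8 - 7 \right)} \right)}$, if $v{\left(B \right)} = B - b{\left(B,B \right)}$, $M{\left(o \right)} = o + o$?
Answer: $-13$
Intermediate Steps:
$M{\left(o \right)} = 2 o$
$v{\left(B \right)} = 11 + B$ ($v{\left(B \right)} = B - -11 = B + 11 = 11 + B$)
$- v{\left(M{\left(8 - 7 \right)} \right)} = - (11 + 2 \left(8 - 7\right)) = - (11 + 2 \cdot 1) = - (11 + 2) = \left(-1\right) 13 = -13$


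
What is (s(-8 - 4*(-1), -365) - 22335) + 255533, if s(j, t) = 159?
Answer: 233357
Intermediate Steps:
(s(-8 - 4*(-1), -365) - 22335) + 255533 = (159 - 22335) + 255533 = -22176 + 255533 = 233357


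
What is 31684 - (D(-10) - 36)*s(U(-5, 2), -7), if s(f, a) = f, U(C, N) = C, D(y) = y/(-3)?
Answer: 94562/3 ≈ 31521.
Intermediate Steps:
D(y) = -y/3 (D(y) = y*(-⅓) = -y/3)
31684 - (D(-10) - 36)*s(U(-5, 2), -7) = 31684 - (-⅓*(-10) - 36)*(-5) = 31684 - (10/3 - 36)*(-5) = 31684 - (-98)*(-5)/3 = 31684 - 1*490/3 = 31684 - 490/3 = 94562/3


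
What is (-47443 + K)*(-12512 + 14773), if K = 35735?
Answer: -26471788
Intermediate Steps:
(-47443 + K)*(-12512 + 14773) = (-47443 + 35735)*(-12512 + 14773) = -11708*2261 = -26471788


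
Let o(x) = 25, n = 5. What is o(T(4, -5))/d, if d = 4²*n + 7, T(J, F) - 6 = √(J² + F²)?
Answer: 25/87 ≈ 0.28736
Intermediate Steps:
T(J, F) = 6 + √(F² + J²) (T(J, F) = 6 + √(J² + F²) = 6 + √(F² + J²))
d = 87 (d = 4²*5 + 7 = 16*5 + 7 = 80 + 7 = 87)
o(T(4, -5))/d = 25/87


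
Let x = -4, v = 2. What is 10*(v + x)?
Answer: -20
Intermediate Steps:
10*(v + x) = 10*(2 - 4) = 10*(-2) = -20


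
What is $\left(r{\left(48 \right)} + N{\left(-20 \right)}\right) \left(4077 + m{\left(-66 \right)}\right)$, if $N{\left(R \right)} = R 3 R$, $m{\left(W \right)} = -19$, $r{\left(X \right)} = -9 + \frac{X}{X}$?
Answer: $4837136$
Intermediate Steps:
$r{\left(X \right)} = -8$ ($r{\left(X \right)} = -9 + 1 = -8$)
$N{\left(R \right)} = 3 R^{2}$ ($N{\left(R \right)} = 3 R R = 3 R^{2}$)
$\left(r{\left(48 \right)} + N{\left(-20 \right)}\right) \left(4077 + m{\left(-66 \right)}\right) = \left(-8 + 3 \left(-20\right)^{2}\right) \left(4077 - 19\right) = \left(-8 + 3 \cdot 400\right) 4058 = \left(-8 + 1200\right) 4058 = 1192 \cdot 4058 = 4837136$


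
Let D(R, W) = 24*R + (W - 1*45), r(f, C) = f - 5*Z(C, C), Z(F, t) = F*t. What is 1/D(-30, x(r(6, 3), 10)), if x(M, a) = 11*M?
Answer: -1/1194 ≈ -0.00083752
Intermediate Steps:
r(f, C) = f - 5*C**2 (r(f, C) = f - 5*C*C = f - 5*C**2)
D(R, W) = -45 + W + 24*R (D(R, W) = 24*R + (W - 45) = 24*R + (-45 + W) = -45 + W + 24*R)
1/D(-30, x(r(6, 3), 10)) = 1/(-45 + 11*(6 - 5*3**2) + 24*(-30)) = 1/(-45 + 11*(6 - 5*9) - 720) = 1/(-45 + 11*(6 - 45) - 720) = 1/(-45 + 11*(-39) - 720) = 1/(-45 - 429 - 720) = 1/(-1194) = -1/1194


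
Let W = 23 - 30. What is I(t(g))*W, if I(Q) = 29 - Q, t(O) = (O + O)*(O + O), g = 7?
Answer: 1169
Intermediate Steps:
t(O) = 4*O² (t(O) = (2*O)*(2*O) = 4*O²)
W = -7
I(t(g))*W = (29 - 4*7²)*(-7) = (29 - 4*49)*(-7) = (29 - 1*196)*(-7) = (29 - 196)*(-7) = -167*(-7) = 1169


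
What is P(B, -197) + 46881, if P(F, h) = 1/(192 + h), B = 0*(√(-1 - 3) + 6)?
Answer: 234404/5 ≈ 46881.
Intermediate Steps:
B = 0 (B = 0*(√(-4) + 6) = 0*(2*I + 6) = 0*(6 + 2*I) = 0)
P(B, -197) + 46881 = 1/(192 - 197) + 46881 = 1/(-5) + 46881 = -⅕ + 46881 = 234404/5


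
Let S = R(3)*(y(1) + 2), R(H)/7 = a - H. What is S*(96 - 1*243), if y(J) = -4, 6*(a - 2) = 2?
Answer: -1372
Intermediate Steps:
a = 7/3 (a = 2 + (⅙)*2 = 2 + ⅓ = 7/3 ≈ 2.3333)
R(H) = 49/3 - 7*H (R(H) = 7*(7/3 - H) = 49/3 - 7*H)
S = 28/3 (S = (49/3 - 7*3)*(-4 + 2) = (49/3 - 21)*(-2) = -14/3*(-2) = 28/3 ≈ 9.3333)
S*(96 - 1*243) = 28*(96 - 1*243)/3 = 28*(96 - 243)/3 = (28/3)*(-147) = -1372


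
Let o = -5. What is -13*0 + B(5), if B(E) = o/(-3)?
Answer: 5/3 ≈ 1.6667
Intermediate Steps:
B(E) = 5/3 (B(E) = -5/(-3) = -5*(-⅓) = 5/3)
-13*0 + B(5) = -13*0 + 5/3 = 0 + 5/3 = 5/3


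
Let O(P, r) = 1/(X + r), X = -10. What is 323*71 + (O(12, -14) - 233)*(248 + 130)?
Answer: -260627/4 ≈ -65157.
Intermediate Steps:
O(P, r) = 1/(-10 + r)
323*71 + (O(12, -14) - 233)*(248 + 130) = 323*71 + (1/(-10 - 14) - 233)*(248 + 130) = 22933 + (1/(-24) - 233)*378 = 22933 + (-1/24 - 233)*378 = 22933 - 5593/24*378 = 22933 - 352359/4 = -260627/4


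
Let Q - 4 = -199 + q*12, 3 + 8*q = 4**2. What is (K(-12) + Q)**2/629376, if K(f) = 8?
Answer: 112225/2517504 ≈ 0.044578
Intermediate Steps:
q = 13/8 (q = -3/8 + (1/8)*4**2 = -3/8 + (1/8)*16 = -3/8 + 2 = 13/8 ≈ 1.6250)
Q = -351/2 (Q = 4 + (-199 + (13/8)*12) = 4 + (-199 + 39/2) = 4 - 359/2 = -351/2 ≈ -175.50)
(K(-12) + Q)**2/629376 = (8 - 351/2)**2/629376 = (-335/2)**2*(1/629376) = (112225/4)*(1/629376) = 112225/2517504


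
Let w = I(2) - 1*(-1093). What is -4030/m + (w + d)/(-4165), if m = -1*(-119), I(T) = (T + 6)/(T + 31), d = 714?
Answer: -4714289/137445 ≈ -34.299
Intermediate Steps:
I(T) = (6 + T)/(31 + T)
m = 119
w = 36077/33 (w = (6 + 2)/(31 + 2) - 1*(-1093) = 8/33 + 1093 = 36077/33 ≈ 1093.2)
-4030/m + (w + d)/(-4165) = -4030/119 + (36077/33 + 714)/(-4165) = -4030*1/119 + (59639/33)*(-1/4165) = -4030/119 - 59639/137445 = -4714289/137445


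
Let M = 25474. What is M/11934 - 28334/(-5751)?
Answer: 8974795/1270971 ≈ 7.0614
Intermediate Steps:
M/11934 - 28334/(-5751) = 25474/11934 - 28334/(-5751) = 25474*(1/11934) - 28334*(-1/5751) = 12737/5967 + 28334/5751 = 8974795/1270971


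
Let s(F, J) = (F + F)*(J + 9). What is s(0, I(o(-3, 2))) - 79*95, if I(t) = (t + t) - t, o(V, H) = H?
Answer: -7505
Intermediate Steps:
I(t) = t (I(t) = 2*t - t = t)
s(F, J) = 2*F*(9 + J) (s(F, J) = (2*F)*(9 + J) = 2*F*(9 + J))
s(0, I(o(-3, 2))) - 79*95 = 2*0*(9 + 2) - 79*95 = 2*0*11 - 7505 = 0 - 7505 = -7505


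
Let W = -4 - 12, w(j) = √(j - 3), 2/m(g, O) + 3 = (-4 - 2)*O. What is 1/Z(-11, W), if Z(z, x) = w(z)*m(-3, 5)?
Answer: 33*I*√14/28 ≈ 4.4098*I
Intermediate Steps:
m(g, O) = 2/(-3 - 6*O) (m(g, O) = 2/(-3 + (-4 - 2)*O) = 2/(-3 - 6*O))
w(j) = √(-3 + j)
W = -16
Z(z, x) = -2*√(-3 + z)/33 (Z(z, x) = √(-3 + z)*(-2/(3 + 6*5)) = √(-3 + z)*(-2/(3 + 30)) = √(-3 + z)*(-2/33) = -2*√(-3 + z)/33)
1/Z(-11, W) = 1/(-2*√(-3 - 11)/33) = 1/(-2*I*√14/33) = 33*I*√14/28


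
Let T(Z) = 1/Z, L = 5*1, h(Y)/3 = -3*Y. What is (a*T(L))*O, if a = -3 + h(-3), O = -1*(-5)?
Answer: 24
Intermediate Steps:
O = 5
h(Y) = -9*Y (h(Y) = 3*(-3*Y) = -9*Y)
L = 5
a = 24 (a = -3 - 9*(-3) = -3 + 27 = 24)
(a*T(L))*O = (24/5)*5 = 24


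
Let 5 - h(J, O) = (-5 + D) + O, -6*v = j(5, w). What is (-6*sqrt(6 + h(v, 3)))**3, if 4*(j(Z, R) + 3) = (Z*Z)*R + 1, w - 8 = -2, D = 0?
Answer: -2808*sqrt(13) ≈ -10124.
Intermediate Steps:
w = 6 (w = 8 - 2 = 6)
j(Z, R) = -11/4 + R*Z**2/4 (j(Z, R) = -3 + ((Z*Z)*R + 1)/4 = -3 + (Z**2*R + 1)/4 = -3 + (R*Z**2 + 1)/4 = -3 + (1 + R*Z**2)/4 = -3 + (1/4 + R*Z**2/4) = -11/4 + R*Z**2/4)
v = -139/24 (v = -(-11/4 + (1/4)*6*5**2)/6 = -(-11/4 + (1/4)*6*25)/6 = -(-11/4 + 75/2)/6 = -1/6*139/4 = -139/24 ≈ -5.7917)
h(J, O) = 10 - O (h(J, O) = 5 - ((-5 + 0) + O) = 5 - (-5 + O) = 5 + (5 - O) = 10 - O)
(-6*sqrt(6 + h(v, 3)))**3 = (-6*sqrt(6 + (10 - 1*3)))**3 = (-6*sqrt(6 + (10 - 3)))**3 = (-6*sqrt(6 + 7))**3 = (-6*sqrt(13))**3 = -2808*sqrt(13)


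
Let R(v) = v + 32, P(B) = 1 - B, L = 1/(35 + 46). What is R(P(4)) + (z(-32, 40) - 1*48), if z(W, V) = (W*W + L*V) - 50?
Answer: 77395/81 ≈ 955.49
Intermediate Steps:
L = 1/81 ≈ 0.012346
R(v) = 32 + v
z(W, V) = -50 + W² + V/81 (z(W, V) = (W*W + V/81) - 50 = (W² + V/81) - 50 = -50 + W² + V/81)
R(P(4)) + (z(-32, 40) - 1*48) = (32 + (1 - 1*4)) + ((-50 + (-32)² + (1/81)*40) - 1*48) = (32 + (1 - 4)) + ((-50 + 1024 + 40/81) - 48) = (32 - 3) + (78934/81 - 48) = 29 + 75046/81 = 77395/81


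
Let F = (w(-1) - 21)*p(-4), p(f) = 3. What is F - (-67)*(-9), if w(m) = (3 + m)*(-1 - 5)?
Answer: -702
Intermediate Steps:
w(m) = -18 - 6*m (w(m) = (3 + m)*(-6) = -18 - 6*m)
F = -99 (F = ((-18 - 6*(-1)) - 21)*3 = ((-18 + 6) - 21)*3 = (-12 - 21)*3 = -33*3 = -99)
F - (-67)*(-9) = -99 - (-67)*(-9) = -99 - 1*603 = -99 - 603 = -702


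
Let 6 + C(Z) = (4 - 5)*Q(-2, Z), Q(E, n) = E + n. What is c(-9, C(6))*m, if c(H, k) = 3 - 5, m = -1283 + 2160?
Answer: -1754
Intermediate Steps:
m = 877
C(Z) = -4 - Z (C(Z) = -6 + (4 - 5)*(-2 + Z) = -6 - (-2 + Z) = -6 + (2 - Z) = -4 - Z)
c(H, k) = -2
c(-9, C(6))*m = -2*877 = -1754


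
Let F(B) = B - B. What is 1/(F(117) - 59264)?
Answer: -1/59264 ≈ -1.6874e-5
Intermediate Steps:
F(B) = 0
1/(F(117) - 59264) = 1/(0 - 59264) = 1/(-59264) = -1/59264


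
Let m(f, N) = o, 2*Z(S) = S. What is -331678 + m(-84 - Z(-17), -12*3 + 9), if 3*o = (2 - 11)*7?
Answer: -331699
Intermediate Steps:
Z(S) = S/2
o = -21 (o = ((2 - 11)*7)/3 = (-9*7)/3 = (⅓)*(-63) = -21)
m(f, N) = -21
-331678 + m(-84 - Z(-17), -12*3 + 9) = -331678 - 21 = -331699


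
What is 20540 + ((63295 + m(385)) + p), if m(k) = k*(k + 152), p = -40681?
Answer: 249899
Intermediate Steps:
m(k) = k*(152 + k)
20540 + ((63295 + m(385)) + p) = 20540 + ((63295 + 385*(152 + 385)) - 40681) = 20540 + ((63295 + 385*537) - 40681) = 20540 + ((63295 + 206745) - 40681) = 20540 + (270040 - 40681) = 20540 + 229359 = 249899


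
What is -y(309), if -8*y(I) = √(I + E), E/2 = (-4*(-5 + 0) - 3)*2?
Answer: √377/8 ≈ 2.4271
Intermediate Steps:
E = 68 (E = 2*((-4*(-5 + 0) - 3)*2) = 2*((-4*(-5) - 3)*2) = 2*((20 - 3)*2) = 2*(17*2) = 2*34 = 68)
y(I) = -√(68 + I)/8 (y(I) = -√(I + 68)/8 = -√(68 + I)/8)
-y(309) = -(-1)*√(68 + 309)/8 = -(-1)*√377/8 = √377/8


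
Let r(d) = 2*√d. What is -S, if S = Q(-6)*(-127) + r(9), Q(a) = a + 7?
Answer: 121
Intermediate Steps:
Q(a) = 7 + a
S = -121 (S = (7 - 6)*(-127) + 2*√9 = 1*(-127) + 2*3 = -127 + 6 = -121)
-S = -1*(-121) = 121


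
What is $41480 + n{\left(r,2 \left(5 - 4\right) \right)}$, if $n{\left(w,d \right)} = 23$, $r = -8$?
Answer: $41503$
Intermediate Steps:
$41480 + n{\left(r,2 \left(5 - 4\right) \right)} = 41480 + 23 = 41503$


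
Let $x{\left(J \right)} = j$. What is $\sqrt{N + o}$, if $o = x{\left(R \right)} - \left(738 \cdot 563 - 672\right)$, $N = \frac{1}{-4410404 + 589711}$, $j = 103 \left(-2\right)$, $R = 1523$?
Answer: $\frac{3 i \sqrt{673161351174129185}}{3820693} \approx 644.23 i$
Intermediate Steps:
$j = -206$
$x{\left(J \right)} = -206$
$N = - \frac{1}{3820693}$ ($N = \frac{1}{-3820693} = - \frac{1}{3820693} \approx -2.6173 \cdot 10^{-7}$)
$o = -415028$ ($o = -206 - \left(738 \cdot 563 - 672\right) = -206 - \left(415494 - 672\right) = -206 - 414822 = -415028$)
$\sqrt{N + o} = \sqrt{- \frac{1}{3820693} - 415028} = \sqrt{- \frac{1585694574405}{3820693}} = \frac{3 i \sqrt{673161351174129185}}{3820693}$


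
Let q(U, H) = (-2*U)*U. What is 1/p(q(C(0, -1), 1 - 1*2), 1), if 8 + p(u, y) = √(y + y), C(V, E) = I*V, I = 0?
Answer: -4/31 - √2/62 ≈ -0.15184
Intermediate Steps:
C(V, E) = 0 (C(V, E) = 0*V = 0)
q(U, H) = -2*U²
p(u, y) = -8 + √2*√y (p(u, y) = -8 + √(y + y) = -8 + √(2*y) = -8 + √2*√y)
1/p(q(C(0, -1), 1 - 1*2), 1) = 1/(-8 + √2*√1) = 1/(-8 + √2*1) = 1/(-8 + √2)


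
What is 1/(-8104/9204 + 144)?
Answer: 2301/329318 ≈ 0.0069872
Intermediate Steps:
1/(-8104/9204 + 144) = 1/(-8104*1/9204 + 144) = 1/(-2026/2301 + 144) = 1/(329318/2301) = 2301/329318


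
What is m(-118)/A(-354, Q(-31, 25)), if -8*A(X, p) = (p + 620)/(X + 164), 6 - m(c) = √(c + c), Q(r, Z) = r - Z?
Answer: 760/47 - 760*I*√59/141 ≈ 16.17 - 41.402*I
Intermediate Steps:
m(c) = 6 - √2*√c (m(c) = 6 - √(c + c) = 6 - √(2*c) = 6 - √2*√c)
A(X, p) = -(620 + p)/(8*(164 + X)) (A(X, p) = -(p + 620)/(8*(X + 164)) = -(620 + p)/(8*(164 + X)))
m(-118)/A(-354, Q(-31, 25)) = (6 - √2*√(-118))/(((-620 - (-31 - 1*25))/(8*(164 - 354)))) = (6 - √2*I*√118)/(((⅛)*(-620 - (-31 - 25))/(-190))) = (6 - 2*I*√59)/(((⅛)*(-1/190)*(-620 - 1*(-56)))) = (6 - 2*I*√59)/(((⅛)*(-1/190)*(-620 + 56))) = (6 - 2*I*√59)/(((⅛)*(-1/190)*(-564))) = (6 - 2*I*√59)/(141/380) = (6 - 2*I*√59)*(380/141) = 760/47 - 760*I*√59/141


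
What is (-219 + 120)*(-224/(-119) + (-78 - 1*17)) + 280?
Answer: 161477/17 ≈ 9498.6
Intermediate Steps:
(-219 + 120)*(-224/(-119) + (-78 - 1*17)) + 280 = -99*(-224*(-1/119) + (-78 - 17)) + 280 = -99*(32/17 - 95) + 280 = -99*(-1583/17) + 280 = 156717/17 + 280 = 161477/17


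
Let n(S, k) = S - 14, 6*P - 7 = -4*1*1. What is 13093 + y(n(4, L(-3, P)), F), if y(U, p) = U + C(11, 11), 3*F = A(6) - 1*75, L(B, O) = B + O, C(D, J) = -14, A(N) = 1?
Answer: 13069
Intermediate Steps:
P = ½ (P = 7/6 + (-4*1*1)/6 = 7/6 + (-4*1)/6 = 7/6 + (⅙)*(-4) = 7/6 - ⅔ = ½ ≈ 0.50000)
n(S, k) = -14 + S
F = -74/3 (F = (1 - 1*75)/3 = (1 - 75)/3 = (⅓)*(-74) = -74/3 ≈ -24.667)
y(U, p) = -14 + U (y(U, p) = U - 14 = -14 + U)
13093 + y(n(4, L(-3, P)), F) = 13093 + (-14 + (-14 + 4)) = 13093 + (-14 - 10) = 13093 - 24 = 13069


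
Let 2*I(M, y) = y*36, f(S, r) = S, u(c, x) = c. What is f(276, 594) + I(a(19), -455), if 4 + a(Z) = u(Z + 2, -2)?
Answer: -7914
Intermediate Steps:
a(Z) = -2 + Z (a(Z) = -4 + (Z + 2) = -4 + (2 + Z) = -2 + Z)
I(M, y) = 18*y (I(M, y) = (y*36)/2 = (36*y)/2 = 18*y)
f(276, 594) + I(a(19), -455) = 276 + 18*(-455) = 276 - 8190 = -7914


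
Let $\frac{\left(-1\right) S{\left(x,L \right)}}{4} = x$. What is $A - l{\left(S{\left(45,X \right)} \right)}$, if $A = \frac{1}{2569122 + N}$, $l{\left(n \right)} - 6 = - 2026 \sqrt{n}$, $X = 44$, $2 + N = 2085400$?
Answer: $- \frac{27927119}{4654520} + 12156 i \sqrt{5} \approx -6.0 + 27182.0 i$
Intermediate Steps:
$N = 2085398$ ($N = -2 + 2085400 = 2085398$)
$S{\left(x,L \right)} = - 4 x$
$l{\left(n \right)} = 6 - 2026 \sqrt{n}$
$A = \frac{1}{4654520}$ ($A = \frac{1}{2569122 + 2085398} = \frac{1}{4654520} \approx 2.1484 \cdot 10^{-7}$)
$A - l{\left(S{\left(45,X \right)} \right)} = \frac{1}{4654520} - \left(6 - 2026 \sqrt{\left(-4\right) 45}\right) = \frac{1}{4654520} - \left(6 - 2026 \sqrt{-180}\right) = \frac{1}{4654520} - \left(6 - 2026 \cdot 6 i \sqrt{5}\right) = \frac{1}{4654520} - \left(6 - 12156 i \sqrt{5}\right) = - \frac{27927119}{4654520} + 12156 i \sqrt{5}$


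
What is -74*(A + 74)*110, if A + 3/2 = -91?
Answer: 150590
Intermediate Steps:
A = -185/2 (A = -3/2 - 91 = -185/2 ≈ -92.500)
-74*(A + 74)*110 = -74*(-185/2 + 74)*110 = -74*(-37/2)*110 = 1369*110 = 150590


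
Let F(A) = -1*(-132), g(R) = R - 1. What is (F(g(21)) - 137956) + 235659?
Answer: 97835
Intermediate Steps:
g(R) = -1 + R
F(A) = 132
(F(g(21)) - 137956) + 235659 = (132 - 137956) + 235659 = -137824 + 235659 = 97835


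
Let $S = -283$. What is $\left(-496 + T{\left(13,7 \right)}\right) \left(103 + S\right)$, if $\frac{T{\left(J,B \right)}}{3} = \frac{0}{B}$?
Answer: $89280$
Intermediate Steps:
$T{\left(J,B \right)} = 0$ ($T{\left(J,B \right)} = 3 \frac{0}{B} = 3 \cdot 0 = 0$)
$\left(-496 + T{\left(13,7 \right)}\right) \left(103 + S\right) = \left(-496 + 0\right) \left(103 - 283\right) = \left(-496\right) \left(-180\right) = 89280$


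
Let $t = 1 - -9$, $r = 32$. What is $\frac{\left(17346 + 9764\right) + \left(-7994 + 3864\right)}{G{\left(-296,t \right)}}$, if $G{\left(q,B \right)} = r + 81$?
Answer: $\frac{22980}{113} \approx 203.36$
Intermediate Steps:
$t = 10$ ($t = 1 + 9 = 10$)
$G{\left(q,B \right)} = 113$ ($G{\left(q,B \right)} = 32 + 81 = 113$)
$\frac{\left(17346 + 9764\right) + \left(-7994 + 3864\right)}{G{\left(-296,t \right)}} = \frac{\left(17346 + 9764\right) + \left(-7994 + 3864\right)}{113} = \left(27110 - 4130\right) \frac{1}{113} = 22980 \cdot \frac{1}{113} = \frac{22980}{113}$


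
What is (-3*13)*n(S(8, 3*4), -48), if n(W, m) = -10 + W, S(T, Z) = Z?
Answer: -78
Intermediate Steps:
(-3*13)*n(S(8, 3*4), -48) = (-3*13)*(-10 + 3*4) = -39*(-10 + 12) = -39*2 = -78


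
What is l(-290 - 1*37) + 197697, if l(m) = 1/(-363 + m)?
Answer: 136410929/690 ≈ 1.9770e+5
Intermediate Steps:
l(-290 - 1*37) + 197697 = 1/(-363 + (-290 - 1*37)) + 197697 = 1/(-363 + (-290 - 37)) + 197697 = 1/(-363 - 327) + 197697 = 1/(-690) + 197697 = -1/690 + 197697 = 136410929/690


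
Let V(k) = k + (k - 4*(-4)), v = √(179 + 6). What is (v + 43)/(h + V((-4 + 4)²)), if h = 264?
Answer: 43/280 + √185/280 ≈ 0.20215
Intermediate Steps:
v = √185 ≈ 13.601
V(k) = 16 + 2*k (V(k) = k + (k + 16) = k + (16 + k) = 16 + 2*k)
(v + 43)/(h + V((-4 + 4)²)) = (√185 + 43)/(264 + (16 + 2*(-4 + 4)²)) = (43 + √185)/(264 + (16 + 2*0²)) = (43 + √185)/(264 + (16 + 2*0)) = (43 + √185)/(264 + (16 + 0)) = (43 + √185)/(264 + 16) = (43 + √185)/280 = (43 + √185)*(1/280) = 43/280 + √185/280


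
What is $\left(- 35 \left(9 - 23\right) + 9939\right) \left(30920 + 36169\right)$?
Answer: $699671181$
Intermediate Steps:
$\left(- 35 \left(9 - 23\right) + 9939\right) \left(30920 + 36169\right) = \left(\left(-35\right) \left(-14\right) + 9939\right) 67089 = \left(490 + 9939\right) 67089 = 10429 \cdot 67089 = 699671181$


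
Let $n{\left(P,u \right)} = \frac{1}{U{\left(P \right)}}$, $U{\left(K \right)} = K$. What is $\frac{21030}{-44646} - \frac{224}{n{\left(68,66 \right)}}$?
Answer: $- \frac{113344817}{7441} \approx -15232.0$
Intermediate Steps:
$n{\left(P,u \right)} = \frac{1}{P}$
$\frac{21030}{-44646} - \frac{224}{n{\left(68,66 \right)}} = \frac{21030}{-44646} - \frac{224}{\frac{1}{68}} = 21030 \left(- \frac{1}{44646}\right) - 224 \frac{1}{\frac{1}{68}} = - \frac{3505}{7441} - 15232 = - \frac{113344817}{7441}$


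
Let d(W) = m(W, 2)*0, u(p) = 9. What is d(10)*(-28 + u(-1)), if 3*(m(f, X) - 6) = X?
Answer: 0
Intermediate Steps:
m(f, X) = 6 + X/3
d(W) = 0 (d(W) = (6 + (⅓)*2)*0 = (6 + ⅔)*0 = (20/3)*0 = 0)
d(10)*(-28 + u(-1)) = 0*(-28 + 9) = 0*(-19) = 0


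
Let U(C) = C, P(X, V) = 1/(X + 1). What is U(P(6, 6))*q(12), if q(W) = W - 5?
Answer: 1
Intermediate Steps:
P(X, V) = 1/(1 + X)
q(W) = -5 + W
U(P(6, 6))*q(12) = (-5 + 12)/(1 + 6) = 7/7 = (⅐)*7 = 1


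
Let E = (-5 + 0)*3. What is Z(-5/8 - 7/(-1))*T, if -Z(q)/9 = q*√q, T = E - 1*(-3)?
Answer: 1377*√102/8 ≈ 1738.4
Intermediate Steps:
E = -15 (E = -5*3 = -15)
T = -12 (T = -15 - 1*(-3) = -15 + 3 = -12)
Z(q) = -9*q^(3/2) (Z(q) = -9*q*√q = -9*q^(3/2))
Z(-5/8 - 7/(-1))*T = -9*(-5/8 - 7/(-1))^(3/2)*(-12) = -9*(-5*⅛ - 7*(-1))^(3/2)*(-12) = -9*(-5/8 + 7)^(3/2)*(-12) = -459*√102/32*(-12) = 1377*√102/8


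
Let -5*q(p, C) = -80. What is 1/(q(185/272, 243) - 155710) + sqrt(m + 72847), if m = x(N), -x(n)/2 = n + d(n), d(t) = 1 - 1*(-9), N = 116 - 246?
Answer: -1/155694 + sqrt(73087) ≈ 270.35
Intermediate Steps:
q(p, C) = 16 (q(p, C) = -1/5*(-80) = 16)
N = -130
d(t) = 10 (d(t) = 1 + 9 = 10)
x(n) = -20 - 2*n (x(n) = -2*(n + 10) = -2*(10 + n) = -20 - 2*n)
m = 240 (m = -20 - 2*(-130) = -20 + 260 = 240)
1/(q(185/272, 243) - 155710) + sqrt(m + 72847) = 1/(16 - 155710) + sqrt(240 + 72847) = 1/(-155694) + sqrt(73087) = -1/155694 + sqrt(73087)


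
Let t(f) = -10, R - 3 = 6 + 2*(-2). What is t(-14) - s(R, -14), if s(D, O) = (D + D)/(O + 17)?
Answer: -40/3 ≈ -13.333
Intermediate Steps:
R = 5 (R = 3 + (6 + 2*(-2)) = 3 + (6 - 4) = 3 + 2 = 5)
s(D, O) = 2*D/(17 + O) (s(D, O) = (2*D)/(17 + O) = 2*D/(17 + O))
t(-14) - s(R, -14) = -10 - 2*5/(17 - 14) = -10 - 2*5/3 = -10 - 1*10/3 = -10 - 10/3 = -40/3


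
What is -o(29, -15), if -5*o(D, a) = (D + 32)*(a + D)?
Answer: 854/5 ≈ 170.80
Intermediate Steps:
o(D, a) = -(32 + D)*(D + a)/5 (o(D, a) = -(D + 32)*(a + D)/5 = -(32 + D)*(D + a)/5)
-o(29, -15) = -(-32/5*29 - 32/5*(-15) - 1/5*29**2 - 1/5*29*(-15)) = -(-928/5 + 96 - 1/5*841 + 87) = -(-928/5 + 96 - 841/5 + 87) = -1*(-854/5) = 854/5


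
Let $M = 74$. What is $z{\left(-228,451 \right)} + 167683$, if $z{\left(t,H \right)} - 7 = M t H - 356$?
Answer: $-7441938$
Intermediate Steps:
$z{\left(t,H \right)} = -349 + 74 H t$ ($z{\left(t,H \right)} = 7 + \left(74 t H - 356\right) = 7 + \left(74 H t - 356\right) = 7 + \left(-356 + 74 H t\right) = -349 + 74 H t$)
$z{\left(-228,451 \right)} + 167683 = \left(-349 + 74 \cdot 451 \left(-228\right)\right) + 167683 = \left(-349 - 7609272\right) + 167683 = -7609621 + 167683 = -7441938$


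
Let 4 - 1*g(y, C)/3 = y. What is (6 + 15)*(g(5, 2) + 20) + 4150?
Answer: 4507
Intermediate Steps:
g(y, C) = 12 - 3*y
(6 + 15)*(g(5, 2) + 20) + 4150 = (6 + 15)*((12 - 3*5) + 20) + 4150 = 21*((12 - 15) + 20) + 4150 = 21*(-3 + 20) + 4150 = 21*17 + 4150 = 357 + 4150 = 4507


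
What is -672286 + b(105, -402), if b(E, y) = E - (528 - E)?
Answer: -672604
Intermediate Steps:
b(E, y) = -528 + 2*E (b(E, y) = E + (-528 + E) = -528 + 2*E)
-672286 + b(105, -402) = -672286 + (-528 + 2*105) = -672286 + (-528 + 210) = -672286 - 318 = -672604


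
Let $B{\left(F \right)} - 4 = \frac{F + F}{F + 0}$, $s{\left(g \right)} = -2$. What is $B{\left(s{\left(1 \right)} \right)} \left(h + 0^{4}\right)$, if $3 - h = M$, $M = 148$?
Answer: $-870$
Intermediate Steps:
$h = -145$ ($h = 3 - 148 = -145$)
$B{\left(F \right)} = 6$ ($B{\left(F \right)} = 4 + \frac{F + F}{F + 0} = 4 + \frac{2 F}{F} = 4 + 2 = 6$)
$B{\left(s{\left(1 \right)} \right)} \left(h + 0^{4}\right) = 6 \left(-145 + 0^{4}\right) = 6 \left(-145 + 0\right) = 6 \left(-145\right) = -870$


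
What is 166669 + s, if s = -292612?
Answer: -125943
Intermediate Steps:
166669 + s = 166669 - 292612 = -125943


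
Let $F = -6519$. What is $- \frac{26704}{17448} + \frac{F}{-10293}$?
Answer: $- \frac{6713365}{7483011} \approx -0.89715$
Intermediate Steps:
$- \frac{26704}{17448} + \frac{F}{-10293} = - \frac{26704}{17448} - \frac{6519}{-10293} = \left(-26704\right) \frac{1}{17448} - - \frac{2173}{3431} = - \frac{3338}{2181} + \frac{2173}{3431} = - \frac{6713365}{7483011}$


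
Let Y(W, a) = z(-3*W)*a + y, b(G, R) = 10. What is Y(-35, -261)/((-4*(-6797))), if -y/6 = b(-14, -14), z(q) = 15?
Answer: -3975/27188 ≈ -0.14620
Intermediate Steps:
y = -60 (y = -6*10 = -60)
Y(W, a) = -60 + 15*a (Y(W, a) = 15*a - 60 = -60 + 15*a)
Y(-35, -261)/((-4*(-6797))) = (-60 + 15*(-261))/((-4*(-6797))) = (-60 - 3915)/27188 = -3975*1/27188 = -3975/27188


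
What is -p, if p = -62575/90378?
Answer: 62575/90378 ≈ 0.69237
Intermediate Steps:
p = -62575/90378 ≈ -0.69237
-p = -1*(-62575/90378) = 62575/90378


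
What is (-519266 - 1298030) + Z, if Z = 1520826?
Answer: -296470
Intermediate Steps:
(-519266 - 1298030) + Z = (-519266 - 1298030) + 1520826 = -1817296 + 1520826 = -296470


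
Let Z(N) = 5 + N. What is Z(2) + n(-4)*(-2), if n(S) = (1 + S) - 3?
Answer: 19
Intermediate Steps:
n(S) = -2 + S
Z(2) + n(-4)*(-2) = (5 + 2) + (-2 - 4)*(-2) = 7 - 6*(-2) = 7 + 12 = 19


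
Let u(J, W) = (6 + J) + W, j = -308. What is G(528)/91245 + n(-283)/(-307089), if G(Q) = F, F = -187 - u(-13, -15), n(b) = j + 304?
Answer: -304877/169820217 ≈ -0.0017953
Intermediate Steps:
n(b) = -4 (n(b) = -308 + 304 = -4)
u(J, W) = 6 + J + W
F = -165 (F = -187 - (6 - 13 - 15) = -187 - 1*(-22) = -187 + 22 = -165)
G(Q) = -165
G(528)/91245 + n(-283)/(-307089) = -165/91245 - 4/(-307089) = -165*1/91245 - 4*(-1/307089) = -1/553 + 4/307089 = -304877/169820217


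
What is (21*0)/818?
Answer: 0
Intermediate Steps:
(21*0)/818 = 0*(1/818) = 0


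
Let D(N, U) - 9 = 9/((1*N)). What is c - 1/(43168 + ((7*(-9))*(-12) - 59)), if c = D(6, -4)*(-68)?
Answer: -31319611/43865 ≈ -714.00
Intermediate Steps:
D(N, U) = 9 + 9/N (D(N, U) = 9 + 9/((1*N)) = 9 + 9/N)
c = -714 (c = (9 + 9/6)*(-68) = (9 + 9*(1/6))*(-68) = (9 + 3/2)*(-68) = (21/2)*(-68) = -714)
c - 1/(43168 + ((7*(-9))*(-12) - 59)) = -714 - 1/(43168 + ((7*(-9))*(-12) - 59)) = -714 - 1/(43168 + (-63*(-12) - 59)) = -714 - 1/(43168 + (756 - 59)) = -714 - 1/(43168 + 697) = -714 - 1/43865 = -31319611/43865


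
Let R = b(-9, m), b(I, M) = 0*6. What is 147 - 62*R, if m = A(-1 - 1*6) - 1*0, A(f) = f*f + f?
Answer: 147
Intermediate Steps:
A(f) = f + f**2 (A(f) = f**2 + f = f + f**2)
m = 42 (m = (-1 - 1*6)*(1 + (-1 - 1*6)) - 1*0 = (-1 - 6)*(1 + (-1 - 6)) + 0 = -7*(1 - 7) + 0 = -7*(-6) + 0 = 42 + 0 = 42)
b(I, M) = 0
R = 0
147 - 62*R = 147 - 62*0 = 147 + 0 = 147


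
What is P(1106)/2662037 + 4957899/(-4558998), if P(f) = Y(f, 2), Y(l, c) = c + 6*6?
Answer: -4399312446113/4045407119642 ≈ -1.0875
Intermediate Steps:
Y(l, c) = 36 + c (Y(l, c) = c + 36 = 36 + c)
P(f) = 38 (P(f) = 36 + 2 = 38)
P(1106)/2662037 + 4957899/(-4558998) = 38/2662037 + 4957899/(-4558998) = 38*(1/2662037) + 4957899*(-1/4558998) = 38/2662037 - 1652633/1519666 = -4399312446113/4045407119642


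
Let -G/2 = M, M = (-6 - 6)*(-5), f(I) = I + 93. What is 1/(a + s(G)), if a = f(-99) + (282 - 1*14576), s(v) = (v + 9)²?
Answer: -1/1979 ≈ -0.00050531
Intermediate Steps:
f(I) = 93 + I
M = 60 (M = -12*(-5) = 60)
G = -120 (G = -2*60 = -120)
s(v) = (9 + v)²
a = -14300 (a = (93 - 99) + (282 - 1*14576) = -6 + (282 - 14576) = -6 - 14294 = -14300)
1/(a + s(G)) = 1/(-14300 + (9 - 120)²) = 1/(-14300 + (-111)²) = 1/(-14300 + 12321) = 1/(-1979) = -1/1979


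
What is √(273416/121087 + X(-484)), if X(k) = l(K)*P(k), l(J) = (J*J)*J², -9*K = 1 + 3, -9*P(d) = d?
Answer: 2*√942907648502446/29424141 ≈ 2.0872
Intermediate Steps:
P(d) = -d/9
K = -4/9 (K = -(1 + 3)/9 = -⅑*4 = -4/9 ≈ -0.44444)
l(J) = J⁴ (l(J) = J²*J² = J⁴)
X(k) = -256*k/59049 (X(k) = (-4/9)⁴*(-k/9) = 256*(-k/9)/6561 = -256*k/59049)
√(273416/121087 + X(-484)) = √(273416/121087 - 256/59049*(-484)) = √(273416*(1/121087) + 123904/59049) = √(273416/121087 + 123904/59049) = √(31148105032/7150066263) = 2*√942907648502446/29424141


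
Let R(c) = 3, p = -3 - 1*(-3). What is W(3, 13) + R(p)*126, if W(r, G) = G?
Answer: 391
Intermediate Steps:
p = 0 (p = -3 + 3 = 0)
W(3, 13) + R(p)*126 = 13 + 3*126 = 13 + 378 = 391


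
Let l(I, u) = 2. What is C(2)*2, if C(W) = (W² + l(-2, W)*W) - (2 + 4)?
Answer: 4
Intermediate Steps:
C(W) = -6 + W² + 2*W (C(W) = (W² + 2*W) - (2 + 4) = (W² + 2*W) - 1*6 = (W² + 2*W) - 6 = -6 + W² + 2*W)
C(2)*2 = (-6 + 2² + 2*2)*2 = (-6 + 4 + 4)*2 = 2*2 = 4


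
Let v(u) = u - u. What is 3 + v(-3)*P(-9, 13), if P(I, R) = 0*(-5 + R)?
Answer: 3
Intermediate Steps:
v(u) = 0
P(I, R) = 0
3 + v(-3)*P(-9, 13) = 3 + 0*0 = 3 + 0 = 3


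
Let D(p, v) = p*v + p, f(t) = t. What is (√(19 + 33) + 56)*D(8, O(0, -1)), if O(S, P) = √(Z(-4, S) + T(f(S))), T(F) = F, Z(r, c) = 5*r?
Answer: 16*(1 + 2*I*√5)*(28 + √13) ≈ 505.69 + 2261.5*I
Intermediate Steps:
O(S, P) = √(-20 + S) (O(S, P) = √(5*(-4) + S) = √(-20 + S))
D(p, v) = p + p*v
(√(19 + 33) + 56)*D(8, O(0, -1)) = (√(19 + 33) + 56)*(8*(1 + √(-20 + 0))) = (√52 + 56)*(8*(1 + √(-20))) = (2*√13 + 56)*(8*(1 + 2*I*√5)) = (56 + 2*√13)*(8 + 16*I*√5) = (8 + 16*I*√5)*(56 + 2*√13)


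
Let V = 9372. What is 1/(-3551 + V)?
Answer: 1/5821 ≈ 0.00017179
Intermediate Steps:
1/(-3551 + V) = 1/(-3551 + 9372) = 1/5821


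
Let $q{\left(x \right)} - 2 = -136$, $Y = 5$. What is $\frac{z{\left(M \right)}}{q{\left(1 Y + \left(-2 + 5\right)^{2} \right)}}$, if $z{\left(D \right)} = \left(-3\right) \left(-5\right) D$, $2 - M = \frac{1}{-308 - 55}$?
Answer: $- \frac{3635}{16214} \approx -0.22419$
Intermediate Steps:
$q{\left(x \right)} = -134$ ($q{\left(x \right)} = 2 - 136 = -134$)
$M = \frac{727}{363}$ ($M = 2 - \frac{1}{-308 - 55} = 2 - \frac{1}{-363} = 2 - - \frac{1}{363} = 2 + \frac{1}{363} = \frac{727}{363} \approx 2.0028$)
$z{\left(D \right)} = 15 D$
$\frac{z{\left(M \right)}}{q{\left(1 Y + \left(-2 + 5\right)^{2} \right)}} = \frac{15 \cdot \frac{727}{363}}{-134} = \frac{3635}{121} \left(- \frac{1}{134}\right) = - \frac{3635}{16214}$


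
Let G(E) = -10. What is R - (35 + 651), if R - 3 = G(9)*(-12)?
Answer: -563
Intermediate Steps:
R = 123 (R = 3 - 10*(-12) = 3 + 120 = 123)
R - (35 + 651) = 123 - (35 + 651) = 123 - 1*686 = 123 - 686 = -563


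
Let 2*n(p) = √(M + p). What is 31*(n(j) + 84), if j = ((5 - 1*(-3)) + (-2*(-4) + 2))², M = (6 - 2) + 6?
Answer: 2604 + 31*√334/2 ≈ 2887.3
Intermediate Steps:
M = 10 (M = 4 + 6 = 10)
j = 324 (j = ((5 + 3) + (8 + 2))² = (8 + 10)² = 18² = 324)
n(p) = √(10 + p)/2
31*(n(j) + 84) = 31*(√(10 + 324)/2 + 84) = 31*(√334/2 + 84) = 31*(84 + √334/2) = 2604 + 31*√334/2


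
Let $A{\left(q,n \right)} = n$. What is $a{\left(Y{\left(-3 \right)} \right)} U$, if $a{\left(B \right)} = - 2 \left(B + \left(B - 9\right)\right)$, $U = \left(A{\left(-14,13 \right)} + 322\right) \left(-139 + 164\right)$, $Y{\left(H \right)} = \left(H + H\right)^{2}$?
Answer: $-1055250$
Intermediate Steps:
$Y{\left(H \right)} = 4 H^{2}$ ($Y{\left(H \right)} = \left(2 H\right)^{2} = 4 H^{2}$)
$U = 8375$ ($U = \left(13 + 322\right) \left(-139 + 164\right) = 335 \cdot 25 = 8375$)
$a{\left(B \right)} = 18 - 4 B$ ($a{\left(B \right)} = - 2 \left(B + \left(-9 + B\right)\right) = - 2 \left(-9 + 2 B\right) = 18 - 4 B$)
$a{\left(Y{\left(-3 \right)} \right)} U = \left(18 - 4 \cdot 4 \left(-3\right)^{2}\right) 8375 = \left(18 - 4 \cdot 4 \cdot 9\right) 8375 = \left(18 - 144\right) 8375 = \left(-126\right) 8375 = -1055250$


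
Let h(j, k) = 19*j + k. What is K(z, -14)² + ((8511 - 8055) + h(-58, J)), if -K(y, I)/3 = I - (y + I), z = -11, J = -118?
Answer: 325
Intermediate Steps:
h(j, k) = k + 19*j
K(y, I) = 3*y (K(y, I) = -3*(I - (y + I)) = -3*(I - (I + y)) = -3*(I + (-I - y)) = -(-3)*y = 3*y)
K(z, -14)² + ((8511 - 8055) + h(-58, J)) = (3*(-11))² + ((8511 - 8055) + (-118 + 19*(-58))) = (-33)² + (456 + (-118 - 1102)) = 1089 + (456 - 1220) = 1089 - 764 = 325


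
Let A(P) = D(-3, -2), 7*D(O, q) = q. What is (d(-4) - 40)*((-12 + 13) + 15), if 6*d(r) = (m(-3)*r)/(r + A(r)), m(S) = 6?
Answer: -9376/15 ≈ -625.07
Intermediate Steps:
D(O, q) = q/7
A(P) = -2/7 (A(P) = (⅐)*(-2) = -2/7)
d(r) = r/(-2/7 + r) (d(r) = ((6*r)/(r - 2/7))/6 = ((6*r)/(-2/7 + r))/6 = (6*r/(-2/7 + r))/6 = r/(-2/7 + r))
(d(-4) - 40)*((-12 + 13) + 15) = (7*(-4)/(-2 + 7*(-4)) - 40)*((-12 + 13) + 15) = (7*(-4)/(-2 - 28) - 40)*(1 + 15) = (7*(-4)/(-30) - 40)*16 = (7*(-4)*(-1/30) - 40)*16 = (14/15 - 40)*16 = -586/15*16 = -9376/15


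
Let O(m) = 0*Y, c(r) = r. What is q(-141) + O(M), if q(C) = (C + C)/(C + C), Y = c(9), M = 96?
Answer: 1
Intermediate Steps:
Y = 9
q(C) = 1 (q(C) = (2*C)/((2*C)) = (2*C)*(1/(2*C)) = 1)
O(m) = 0 (O(m) = 0*9 = 0)
q(-141) + O(M) = 1 + 0 = 1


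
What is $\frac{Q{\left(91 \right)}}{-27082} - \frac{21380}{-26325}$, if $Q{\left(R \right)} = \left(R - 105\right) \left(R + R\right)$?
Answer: $\frac{64608926}{71293365} \approx 0.90624$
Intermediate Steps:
$Q{\left(R \right)} = 2 R \left(-105 + R\right)$ ($Q{\left(R \right)} = \left(-105 + R\right) 2 R = 2 R \left(-105 + R\right)$)
$\frac{Q{\left(91 \right)}}{-27082} - \frac{21380}{-26325} = \frac{2 \cdot 91 \left(-105 + 91\right)}{-27082} - \frac{21380}{-26325} = 2 \cdot 91 \left(-14\right) \left(- \frac{1}{27082}\right) - - \frac{4276}{5265} = \left(-2548\right) \left(- \frac{1}{27082}\right) + \frac{4276}{5265} = \frac{1274}{13541} + \frac{4276}{5265} = \frac{64608926}{71293365}$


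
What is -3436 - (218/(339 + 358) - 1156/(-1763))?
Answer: -103009382/29971 ≈ -3437.0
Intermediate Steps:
-3436 - (218/(339 + 358) - 1156/(-1763)) = -3436 - (218/697 - 1156*(-1/1763)) = -3436 - (218*(1/697) + 1156/1763) = -3436 - (218/697 + 1156/1763) = -3436 - 1*29026/29971 = -3436 - 29026/29971 = -103009382/29971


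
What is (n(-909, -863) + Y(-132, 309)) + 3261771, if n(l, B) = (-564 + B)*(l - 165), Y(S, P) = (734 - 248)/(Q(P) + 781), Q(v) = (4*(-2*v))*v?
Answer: 3658424769237/763067 ≈ 4.7944e+6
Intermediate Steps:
Q(v) = -8*v² (Q(v) = (-8*v)*v = -8*v²)
Y(S, P) = 486/(781 - 8*P²) (Y(S, P) = (734 - 248)/(-8*P² + 781) = 486/(781 - 8*P²))
n(l, B) = (-564 + B)*(-165 + l)
(n(-909, -863) + Y(-132, 309)) + 3261771 = ((93060 - 564*(-909) - 165*(-863) - 863*(-909)) - 486/(-781 + 8*309²)) + 3261771 = ((93060 + 512676 + 142395 + 784467) - 486/(-781 + 8*95481)) + 3261771 = (1532598 - 486/(-781 + 763848)) + 3261771 = (1532598 - 486/763067) + 3261771 = 1169474957580/763067 + 3261771 = 3658424769237/763067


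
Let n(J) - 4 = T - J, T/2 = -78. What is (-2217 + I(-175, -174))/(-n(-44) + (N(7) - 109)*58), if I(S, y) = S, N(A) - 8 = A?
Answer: 299/668 ≈ 0.44760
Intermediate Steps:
T = -156 (T = 2*(-78) = -156)
N(A) = 8 + A
n(J) = -152 - J (n(J) = 4 + (-156 - J) = -152 - J)
(-2217 + I(-175, -174))/(-n(-44) + (N(7) - 109)*58) = (-2217 - 175)/(-(-152 - 1*(-44)) + ((8 + 7) - 109)*58) = -2392/(-(-152 + 44) + (15 - 109)*58) = -2392/(-1*(-108) - 94*58) = -2392/(108 - 5452) = -2392/(-5344) = -2392*(-1/5344) = 299/668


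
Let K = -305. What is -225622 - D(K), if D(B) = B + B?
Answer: -225012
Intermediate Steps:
D(B) = 2*B
-225622 - D(K) = -225622 - 2*(-305) = -225622 - 1*(-610) = -225622 + 610 = -225012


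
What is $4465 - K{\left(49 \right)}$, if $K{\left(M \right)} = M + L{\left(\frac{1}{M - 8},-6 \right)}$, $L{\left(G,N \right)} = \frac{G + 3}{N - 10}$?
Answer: $\frac{724255}{164} \approx 4416.2$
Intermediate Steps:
$L{\left(G,N \right)} = \frac{3 + G}{-10 + N}$
$K{\left(M \right)} = - \frac{3}{16} + M - \frac{1}{16 \left(-8 + M\right)}$ ($K{\left(M \right)} = M + \frac{3 + \frac{1}{M - 8}}{-10 - 6} = M + \frac{3 + \frac{1}{-8 + M}}{-16} = M - \frac{3 + \frac{1}{-8 + M}}{16} = M - \left(\frac{3}{16} + \frac{1}{16 \left(-8 + M\right)}\right) = - \frac{3}{16} + M - \frac{1}{16 \left(-8 + M\right)}$)
$4465 - K{\left(49 \right)} = 4465 - \frac{-1 + \left(-8 + 49\right) \left(-3 + 16 \cdot 49\right)}{16 \left(-8 + 49\right)} = 4465 - \frac{-1 + 41 \left(-3 + 784\right)}{16 \cdot 41} = 4465 - \frac{1}{16} \cdot \frac{1}{41} \left(-1 + 41 \cdot 781\right) = 4465 - \frac{1}{16} \cdot \frac{1}{41} \left(-1 + 32021\right) = 4465 - \frac{1}{16} \cdot \frac{1}{41} \cdot 32020 = 4465 - \frac{8005}{164} = \frac{724255}{164}$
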